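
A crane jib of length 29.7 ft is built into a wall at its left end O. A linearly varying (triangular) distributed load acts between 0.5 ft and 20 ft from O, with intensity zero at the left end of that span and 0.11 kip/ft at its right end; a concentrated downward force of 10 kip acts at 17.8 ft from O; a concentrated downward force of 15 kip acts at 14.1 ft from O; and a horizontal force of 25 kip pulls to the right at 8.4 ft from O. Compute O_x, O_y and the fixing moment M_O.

Resultant of the triangular load: ½ × 0.11 × 19.5 = 1.0725 kip, acting at 13.5 ft from O (one-third of the span from the peak).
ΣF_x = 0: O_x + 25 = 0 → O_x = -25.00 kip.
ΣF_y = 0: O_y − ½·0.11·19.5 − 10 − 15 = 0 → O_y = 26.07 kip.
ΣM about O: M_O − (½·0.11·19.5)·13.5 − 10·17.8 − 15·14.1 = 0 → M_O = 404.0 kip·ft.

O_x = -25.00 kip, O_y = 26.07 kip, M_O = 404.0 kip·ft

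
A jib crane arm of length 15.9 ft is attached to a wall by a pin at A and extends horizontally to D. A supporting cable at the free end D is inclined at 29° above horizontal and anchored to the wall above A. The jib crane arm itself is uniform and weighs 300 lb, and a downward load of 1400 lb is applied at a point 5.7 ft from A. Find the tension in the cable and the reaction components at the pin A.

T = 1345 lb, A_x = 1176 lb, A_y = 1048 lb

ΣM about A: T·sin29°·15.9 − 300·7.95 − 1400·5.7 = 0 → T = 10365/(15.9·0.48481) = 1344.62 ≈ 1345 lb.
ΣF_x = 0: A_x − T·cos29° = 0 → A_x = 1344.62 × 0.87462 = 1176 lb.
ΣF_y = 0: A_y + T·sin29° − 300 − 1400 = 0 → A_y = 1700 − 1344.62 × 0.48481 = 1048 lb.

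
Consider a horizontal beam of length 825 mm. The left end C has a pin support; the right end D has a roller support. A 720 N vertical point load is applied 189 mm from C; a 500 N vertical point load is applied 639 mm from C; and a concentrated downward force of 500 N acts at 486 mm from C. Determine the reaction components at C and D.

C_x = 0, C_y = 873.2 N, D_y = 846.8 N

ΣM about C: D_y·825 − 720·189 − 500·639 − 500·486 = 0 → D_y = 698580/825 = 846.764 ≈ 846.8 N.
ΣF_y = 0: C_y + 846.764 − 720 − 500 − 500 = 0 → C_y = 873.2 N.
ΣF_x = 0: no horizontal applied forces, so C_x = 0.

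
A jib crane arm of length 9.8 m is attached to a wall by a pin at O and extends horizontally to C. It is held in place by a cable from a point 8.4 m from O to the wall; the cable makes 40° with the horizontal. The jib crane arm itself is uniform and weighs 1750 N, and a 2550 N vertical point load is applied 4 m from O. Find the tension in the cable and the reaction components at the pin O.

ΣM about O: T·sin40°·8.4 − 1750·4.9 − 2550·4 = 0 → T = 18775/(8.4·0.642788) = 3477.23 ≈ 3477 N.
ΣF_x = 0: O_x − T·cos40° = 0 → O_x = 3477.23 × 0.766044 = 2664 N.
ΣF_y = 0: O_y + T·sin40° − 1750 − 2550 = 0 → O_y = 4300 − 3477.23 × 0.642788 = 2065 N.

T = 3477 N, O_x = 2664 N, O_y = 2065 N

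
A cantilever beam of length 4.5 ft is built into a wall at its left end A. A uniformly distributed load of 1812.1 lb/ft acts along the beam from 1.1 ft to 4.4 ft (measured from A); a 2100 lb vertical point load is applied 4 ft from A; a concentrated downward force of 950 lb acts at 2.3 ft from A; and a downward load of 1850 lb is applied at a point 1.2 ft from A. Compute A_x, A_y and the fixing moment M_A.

Resultant of the distributed load: 1812.1 × 3.3 = 5979.93 lb at 2.75 ft from A.
ΣF_x = 0: A_x = 0.
ΣF_y = 0: A_y − 1812.1·3.3 − 2100 − 950 − 1850 = 0 → A_y = 10880 lb.
ΣM about A: M_A − (1812.1·3.3)·2.75 − 2100·4 − 950·2.3 − 1850·1.2 = 0 → M_A = 29250 lb·ft.

A_x = 0, A_y = 10880 lb, M_A = 29250 lb·ft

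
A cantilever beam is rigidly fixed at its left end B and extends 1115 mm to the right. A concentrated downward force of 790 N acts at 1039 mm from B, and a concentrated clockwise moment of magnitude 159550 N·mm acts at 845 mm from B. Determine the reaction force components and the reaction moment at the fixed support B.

ΣF_x = 0: B_x = 0.
ΣF_y = 0: B_y − 790 = 0 → B_y = 790.0 N.
ΣM about B: M_B − 790·1039 − 159550 = 0 → M_B = 980400 N·mm.

B_x = 0, B_y = 790.0 N, M_B = 980400 N·mm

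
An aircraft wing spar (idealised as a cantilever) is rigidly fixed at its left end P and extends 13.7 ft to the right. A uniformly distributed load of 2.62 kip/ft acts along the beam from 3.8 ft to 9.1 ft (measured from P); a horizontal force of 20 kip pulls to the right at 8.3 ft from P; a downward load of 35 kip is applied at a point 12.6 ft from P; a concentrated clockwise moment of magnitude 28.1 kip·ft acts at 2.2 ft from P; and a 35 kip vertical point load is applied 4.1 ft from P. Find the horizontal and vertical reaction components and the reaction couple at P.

P_x = -20.00 kip, P_y = 83.89 kip, M_P = 702.2 kip·ft

Resultant of the distributed load: 2.62 × 5.3 = 13.886 kip at 6.45 ft from P.
ΣF_x = 0: P_x + 20 = 0 → P_x = -20.00 kip.
ΣF_y = 0: P_y − 2.62·5.3 − 35 − 35 = 0 → P_y = 83.89 kip.
ΣM about P: M_P − (2.62·5.3)·6.45 − 35·12.6 − 28.1 − 35·4.1 = 0 → M_P = 702.2 kip·ft.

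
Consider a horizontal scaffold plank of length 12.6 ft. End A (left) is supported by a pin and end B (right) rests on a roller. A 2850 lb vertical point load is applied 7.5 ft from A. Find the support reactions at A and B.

Taking moments about A: B_y·12.6 − 2850·7.5 = 0 → B_y = 21375/12.6 = 1696.43 ≈ 1696 lb.
ΣF_y = 0: A_y + 1696.43 − 2850 = 0 → A_y = 1154 lb.
ΣF_x = 0: no horizontal applied forces, so A_x = 0.

A_x = 0, A_y = 1154 lb, B_y = 1696 lb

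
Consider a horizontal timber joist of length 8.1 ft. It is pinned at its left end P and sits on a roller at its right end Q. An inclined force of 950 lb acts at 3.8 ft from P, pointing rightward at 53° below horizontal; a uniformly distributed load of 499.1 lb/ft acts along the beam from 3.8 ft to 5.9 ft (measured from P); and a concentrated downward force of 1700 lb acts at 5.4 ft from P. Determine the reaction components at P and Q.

P_x = -571.7 lb, P_y = 1390 lb, Q_y = 2117 lb

Resultant of the distributed load: 499.1 × 2.1 = 1048.11 lb at 4.85 ft from P.
ΣM about P: Q_y·8.1 − 950·sin53°·3.8 − (499.1·2.1)·4.85 − 1700·5.4 = 0 → Q_y = 17146.4/8.1 = 2116.84 ≈ 2117 lb.
ΣF_y = 0: P_y + 2116.84 − 950·sin53° − 499.1·2.1 − 1700 = 0 → P_y = 1390 lb.
ΣF_x = 0: P_x + 950·cos53° = 0 → P_x = -571.7 lb.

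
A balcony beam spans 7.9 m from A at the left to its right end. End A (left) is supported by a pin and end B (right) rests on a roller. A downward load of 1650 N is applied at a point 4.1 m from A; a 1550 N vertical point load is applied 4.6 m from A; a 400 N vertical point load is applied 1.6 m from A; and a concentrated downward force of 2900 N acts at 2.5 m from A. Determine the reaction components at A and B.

A_x = 0, A_y = 3742 N, B_y = 2758 N

Moments about A: B_y·7.9 − 1650·4.1 − 1550·4.6 − 400·1.6 − 2900·2.5 = 0 → B_y = 21785/7.9 = 2757.59 ≈ 2758 N.
ΣF_y = 0: A_y + 2757.59 − 1650 − 1550 − 400 − 2900 = 0 → A_y = 3742 N.
ΣF_x = 0: no horizontal applied forces, so A_x = 0.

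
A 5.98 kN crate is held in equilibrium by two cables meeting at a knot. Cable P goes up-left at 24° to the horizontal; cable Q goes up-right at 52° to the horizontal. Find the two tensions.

T_P = 3.794 kN, T_Q = 5.630 kN

ΣF_x = 0: −T_P·cos24° + T_Q·cos52° = 0 → T_Q = 1.48384·T_P.
ΣF_y = 0: T_P·sin24° + T_Q·sin52° = 5.98.
Substitute: T_P·(0.406737 + 1.48384·0.788011) = 5.98 → T_P = 3.79437 ≈ 3.794 kN.
Then T_Q = 1.48384 × 3.79437 = 5.630 kN.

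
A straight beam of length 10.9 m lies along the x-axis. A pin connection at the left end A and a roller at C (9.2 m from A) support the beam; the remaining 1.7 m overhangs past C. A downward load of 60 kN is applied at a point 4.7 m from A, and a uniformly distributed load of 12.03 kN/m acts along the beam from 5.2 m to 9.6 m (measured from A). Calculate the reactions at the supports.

Resultant of the distributed load: 12.03 × 4.4 = 52.932 kN at 7.4 m from A.
Taking moments about A: C_y·9.2 − 60·4.7 − (12.03·4.4)·7.4 = 0 → C_y = 673.6968/9.2 = 73.2279 ≈ 73.23 kN.
ΣF_y = 0: A_y + 73.2279 − 60 − 12.03·4.4 = 0 → A_y = 39.70 kN.
ΣF_x = 0: no horizontal applied forces, so A_x = 0.

A_x = 0, A_y = 39.70 kN, C_y = 73.23 kN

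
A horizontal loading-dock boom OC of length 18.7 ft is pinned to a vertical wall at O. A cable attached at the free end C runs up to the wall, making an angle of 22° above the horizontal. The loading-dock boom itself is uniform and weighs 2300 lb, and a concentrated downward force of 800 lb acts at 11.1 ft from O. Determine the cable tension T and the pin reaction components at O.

ΣM about O: T·sin22°·18.7 − 2300·9.35 − 800·11.1 = 0 → T = 30385/(18.7·0.374607) = 4337.52 ≈ 4338 lb.
ΣF_x = 0: O_x − T·cos22° = 0 → O_x = 4337.52 × 0.927184 = 4022 lb.
ΣF_y = 0: O_y + T·sin22° − 2300 − 800 = 0 → O_y = 3100 − 4337.52 × 0.374607 = 1475 lb.

T = 4338 lb, O_x = 4022 lb, O_y = 1475 lb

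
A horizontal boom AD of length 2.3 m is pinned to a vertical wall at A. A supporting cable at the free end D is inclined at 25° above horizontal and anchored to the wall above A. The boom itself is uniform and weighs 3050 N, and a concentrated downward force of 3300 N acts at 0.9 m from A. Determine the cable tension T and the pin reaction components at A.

ΣM about A: T·sin25°·2.3 − 3050·1.15 − 3300·0.9 = 0 → T = 6477.5/(2.3·0.422618) = 6663.95 ≈ 6664 N.
ΣF_x = 0: A_x − T·cos25° = 0 → A_x = 6663.95 × 0.906308 = 6040 N.
ΣF_y = 0: A_y + T·sin25° − 3050 − 3300 = 0 → A_y = 6350 − 6663.95 × 0.422618 = 3534 N.

T = 6664 N, A_x = 6040 N, A_y = 3534 N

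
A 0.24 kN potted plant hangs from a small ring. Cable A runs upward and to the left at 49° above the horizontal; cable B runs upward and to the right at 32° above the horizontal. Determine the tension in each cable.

ΣF_x = 0: −T_A·cos49° + T_B·cos32° = 0 → T_B = 0.773611·T_A.
ΣF_y = 0: T_A·sin49° + T_B·sin32° = 0.24.
Substitute: T_A·(0.75471 + 0.773611·0.529919) = 0.24 → T_A = 0.206069 ≈ 0.2061 kN.
Then T_B = 0.773611 × 0.206069 = 0.1594 kN.

T_A = 0.2061 kN, T_B = 0.1594 kN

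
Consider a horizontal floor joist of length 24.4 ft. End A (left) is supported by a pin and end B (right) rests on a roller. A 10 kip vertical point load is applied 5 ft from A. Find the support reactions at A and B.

ΣM about A: B_y·24.4 − 10·5 = 0 → B_y = 50/24.4 = 2.04918 ≈ 2.049 kip.
ΣF_y = 0: A_y + 2.04918 − 10 = 0 → A_y = 7.951 kip.
ΣF_x = 0: no horizontal applied forces, so A_x = 0.

A_x = 0, A_y = 7.951 kip, B_y = 2.049 kip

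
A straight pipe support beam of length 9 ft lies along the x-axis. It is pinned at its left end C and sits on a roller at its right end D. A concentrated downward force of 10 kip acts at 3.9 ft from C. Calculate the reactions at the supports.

C_x = 0, C_y = 5.667 kip, D_y = 4.333 kip

ΣM about C: D_y·9 − 10·3.9 = 0 → D_y = 39/9 = 4.33333 ≈ 4.333 kip.
ΣF_y = 0: C_y + 4.33333 − 10 = 0 → C_y = 5.667 kip.
ΣF_x = 0: no horizontal applied forces, so C_x = 0.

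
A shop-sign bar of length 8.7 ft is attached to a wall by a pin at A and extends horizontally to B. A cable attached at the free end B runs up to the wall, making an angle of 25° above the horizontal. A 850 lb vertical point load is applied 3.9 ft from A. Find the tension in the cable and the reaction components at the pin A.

T = 901.6 lb, A_x = 817.1 lb, A_y = 469.0 lb

ΣM about A: T·sin25°·8.7 − 850·3.9 = 0 → T = 3315/(8.7·0.422618) = 901.605 ≈ 901.6 lb.
ΣF_x = 0: A_x − T·cos25° = 0 → A_x = 901.605 × 0.906308 = 817.1 lb.
ΣF_y = 0: A_y + T·sin25° − 850 = 0 → A_y = 850 − 901.605 × 0.422618 = 469.0 lb.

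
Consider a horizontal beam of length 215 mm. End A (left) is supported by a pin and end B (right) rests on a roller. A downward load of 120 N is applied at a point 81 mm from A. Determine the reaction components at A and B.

A_x = 0, A_y = 74.79 N, B_y = 45.21 N

ΣM about A: B_y·215 − 120·81 = 0 → B_y = 9720/215 = 45.2093 ≈ 45.21 N.
ΣF_y = 0: A_y + 45.2093 − 120 = 0 → A_y = 74.79 N.
ΣF_x = 0: no horizontal applied forces, so A_x = 0.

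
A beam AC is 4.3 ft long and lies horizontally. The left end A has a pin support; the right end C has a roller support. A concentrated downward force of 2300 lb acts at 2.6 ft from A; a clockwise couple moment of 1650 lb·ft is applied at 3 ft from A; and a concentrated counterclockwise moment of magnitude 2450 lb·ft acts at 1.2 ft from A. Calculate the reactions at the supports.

ΣM about A: C_y·4.3 − 2300·2.6 − 1650 + 2450 = 0 → C_y = 5180/4.3 = 1204.65 ≈ 1205 lb.
ΣF_y = 0: A_y + 1204.65 − 2300 = 0 → A_y = 1095 lb.
ΣF_x = 0: no horizontal applied forces, so A_x = 0.

A_x = 0, A_y = 1095 lb, C_y = 1205 lb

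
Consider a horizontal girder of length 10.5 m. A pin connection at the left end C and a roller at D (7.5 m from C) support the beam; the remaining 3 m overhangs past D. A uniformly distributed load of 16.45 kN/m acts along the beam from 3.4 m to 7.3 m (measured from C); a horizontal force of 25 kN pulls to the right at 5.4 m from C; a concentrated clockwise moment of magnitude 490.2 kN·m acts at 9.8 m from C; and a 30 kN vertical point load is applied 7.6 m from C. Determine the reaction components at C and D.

Resultant of the distributed load: 16.45 × 3.9 = 64.155 kN at 5.35 m from C.
Moments about C: D_y·7.5 − (16.45·3.9)·5.35 − 490.2 − 30·7.6 = 0 → D_y = 1061.42925/7.5 = 141.524 ≈ 141.5 kN.
ΣF_y = 0: C_y + 141.524 − 16.45·3.9 − 30 = 0 → C_y = -47.37 kN.
ΣF_x = 0: C_x + 25 = 0 → C_x = -25.00 kN.

C_x = -25.00 kN, C_y = -47.37 kN, D_y = 141.5 kN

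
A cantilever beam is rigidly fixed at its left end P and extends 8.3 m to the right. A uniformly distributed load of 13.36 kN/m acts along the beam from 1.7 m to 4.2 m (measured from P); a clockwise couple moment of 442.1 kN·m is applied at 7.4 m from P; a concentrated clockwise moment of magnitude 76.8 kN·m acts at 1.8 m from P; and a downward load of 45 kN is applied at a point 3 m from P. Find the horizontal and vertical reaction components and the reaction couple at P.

P_x = 0, P_y = 78.40 kN, M_P = 752.4 kN·m

Resultant of the distributed load: 13.36 × 2.5 = 33.4 kN at 2.95 m from P.
ΣF_x = 0: P_x = 0.
ΣF_y = 0: P_y − 13.36·2.5 − 45 = 0 → P_y = 78.40 kN.
ΣM about P: M_P − (13.36·2.5)·2.95 − 442.1 − 76.8 − 45·3 = 0 → M_P = 752.4 kN·m.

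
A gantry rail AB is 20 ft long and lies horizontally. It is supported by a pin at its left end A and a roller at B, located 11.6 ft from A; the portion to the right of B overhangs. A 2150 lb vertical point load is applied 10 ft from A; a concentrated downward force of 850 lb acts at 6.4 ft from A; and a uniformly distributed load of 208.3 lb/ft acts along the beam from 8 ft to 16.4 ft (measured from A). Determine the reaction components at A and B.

A_x = 0, A_y = 587.1 lb, B_y = 4163 lb

Resultant of the distributed load: 208.3 × 8.4 = 1749.72 lb at 12.2 ft from A.
Taking moments about A: B_y·11.6 − 2150·10 − 850·6.4 − (208.3·8.4)·12.2 = 0 → B_y = 48286.584/11.6 = 4162.64 ≈ 4163 lb.
ΣF_y = 0: A_y + 4162.64 − 2150 − 850 − 208.3·8.4 = 0 → A_y = 587.1 lb.
ΣF_x = 0: no horizontal applied forces, so A_x = 0.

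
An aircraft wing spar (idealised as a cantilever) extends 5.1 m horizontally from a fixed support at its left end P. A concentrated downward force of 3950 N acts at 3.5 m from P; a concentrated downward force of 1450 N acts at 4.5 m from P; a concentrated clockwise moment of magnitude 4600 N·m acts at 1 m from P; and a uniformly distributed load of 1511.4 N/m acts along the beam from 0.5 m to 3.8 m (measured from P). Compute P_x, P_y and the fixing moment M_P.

P_x = 0, P_y = 10390 N, M_P = 35670 N·m

Resultant of the distributed load: 1511.4 × 3.3 = 4987.62 N at 2.15 m from P.
ΣF_x = 0: P_x = 0.
ΣF_y = 0: P_y − 3950 − 1450 − 1511.4·3.3 = 0 → P_y = 10390 N.
ΣM about P: M_P − 3950·3.5 − 1450·4.5 − 4600 − (1511.4·3.3)·2.15 = 0 → M_P = 35670 N·m.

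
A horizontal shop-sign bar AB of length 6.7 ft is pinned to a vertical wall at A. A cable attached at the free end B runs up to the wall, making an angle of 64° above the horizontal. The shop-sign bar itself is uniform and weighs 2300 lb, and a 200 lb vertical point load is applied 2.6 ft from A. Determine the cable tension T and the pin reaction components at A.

T = 1366 lb, A_x = 598.7 lb, A_y = 1272 lb

ΣM about A: T·sin64°·6.7 − 2300·3.35 − 200·2.6 = 0 → T = 8225/(6.7·0.898794) = 1365.84 ≈ 1366 lb.
ΣF_x = 0: A_x − T·cos64° = 0 → A_x = 1365.84 × 0.438371 = 598.7 lb.
ΣF_y = 0: A_y + T·sin64° − 2300 − 200 = 0 → A_y = 2500 − 1365.84 × 0.898794 = 1272 lb.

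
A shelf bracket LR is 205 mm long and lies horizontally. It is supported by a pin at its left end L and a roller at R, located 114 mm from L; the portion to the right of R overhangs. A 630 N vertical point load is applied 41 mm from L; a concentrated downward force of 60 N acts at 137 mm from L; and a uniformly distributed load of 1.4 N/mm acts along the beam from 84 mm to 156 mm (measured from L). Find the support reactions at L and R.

L_x = 0, L_y = 386.0 N, R_y = 404.8 N

Resultant of the distributed load: 1.4 × 72 = 100.8 N at 120 mm from L.
Moments about L: R_y·114 − 630·41 − 60·137 − (1.4·72)·120 = 0 → R_y = 46146/114 = 404.789 ≈ 404.8 N.
ΣF_y = 0: L_y + 404.789 − 630 − 60 − 1.4·72 = 0 → L_y = 386.0 N.
ΣF_x = 0: no horizontal applied forces, so L_x = 0.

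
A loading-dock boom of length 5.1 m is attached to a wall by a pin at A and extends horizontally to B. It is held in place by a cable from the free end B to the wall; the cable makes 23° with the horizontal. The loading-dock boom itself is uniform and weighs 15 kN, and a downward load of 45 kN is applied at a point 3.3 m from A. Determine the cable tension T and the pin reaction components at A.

T = 93.72 kN, A_x = 86.27 kN, A_y = 23.38 kN

ΣM about A: T·sin23°·5.1 − 15·2.55 − 45·3.3 = 0 → T = 186.75/(5.1·0.390731) = 93.7157 ≈ 93.72 kN.
ΣF_x = 0: A_x − T·cos23° = 0 → A_x = 93.7157 × 0.920505 = 86.27 kN.
ΣF_y = 0: A_y + T·sin23° − 15 − 45 = 0 → A_y = 60 − 93.7157 × 0.390731 = 23.38 kN.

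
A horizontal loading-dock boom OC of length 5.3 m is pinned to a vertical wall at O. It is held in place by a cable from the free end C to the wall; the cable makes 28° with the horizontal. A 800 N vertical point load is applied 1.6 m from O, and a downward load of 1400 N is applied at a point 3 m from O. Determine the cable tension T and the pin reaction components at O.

ΣM about O: T·sin28°·5.3 − 800·1.6 − 1400·3 = 0 → T = 5480/(5.3·0.469472) = 2202.39 ≈ 2202 N.
ΣF_x = 0: O_x − T·cos28° = 0 → O_x = 2202.39 × 0.882948 = 1945 N.
ΣF_y = 0: O_y + T·sin28° − 800 − 1400 = 0 → O_y = 2200 − 2202.39 × 0.469472 = 1166 N.

T = 2202 N, O_x = 1945 N, O_y = 1166 N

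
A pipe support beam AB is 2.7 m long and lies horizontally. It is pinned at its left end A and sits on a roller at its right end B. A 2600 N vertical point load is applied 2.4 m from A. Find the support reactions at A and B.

ΣM about A: B_y·2.7 − 2600·2.4 = 0 → B_y = 6240/2.7 = 2311.11 ≈ 2311 N.
ΣF_y = 0: A_y + 2311.11 − 2600 = 0 → A_y = 288.9 N.
ΣF_x = 0: no horizontal applied forces, so A_x = 0.

A_x = 0, A_y = 288.9 N, B_y = 2311 N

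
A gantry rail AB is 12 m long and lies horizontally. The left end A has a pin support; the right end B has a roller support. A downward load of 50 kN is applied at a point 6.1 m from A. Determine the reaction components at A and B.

ΣM about A: B_y·12 − 50·6.1 = 0 → B_y = 305/12 = 25.4167 ≈ 25.42 kN.
ΣF_y = 0: A_y + 25.4167 − 50 = 0 → A_y = 24.58 kN.
ΣF_x = 0: no horizontal applied forces, so A_x = 0.

A_x = 0, A_y = 24.58 kN, B_y = 25.42 kN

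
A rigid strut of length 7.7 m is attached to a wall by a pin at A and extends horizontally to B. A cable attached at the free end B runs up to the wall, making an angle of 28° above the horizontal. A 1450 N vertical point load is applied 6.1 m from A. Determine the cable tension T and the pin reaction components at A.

ΣM about A: T·sin28°·7.7 − 1450·6.1 = 0 → T = 8845/(7.7·0.469472) = 2446.79 ≈ 2447 N.
ΣF_x = 0: A_x − T·cos28° = 0 → A_x = 2446.79 × 0.882948 = 2160 N.
ΣF_y = 0: A_y + T·sin28° − 1450 = 0 → A_y = 1450 − 2446.79 × 0.469472 = 301.3 N.

T = 2447 N, A_x = 2160 N, A_y = 301.3 N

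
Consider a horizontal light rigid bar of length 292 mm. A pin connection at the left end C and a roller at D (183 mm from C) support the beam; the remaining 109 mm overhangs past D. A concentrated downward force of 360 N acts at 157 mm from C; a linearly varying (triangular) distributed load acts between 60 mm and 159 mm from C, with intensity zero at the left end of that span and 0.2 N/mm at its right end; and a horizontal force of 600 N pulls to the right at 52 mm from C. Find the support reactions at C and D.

C_x = -600.0 N, C_y = 54.23 N, D_y = 315.7 N

Resultant of the triangular load: ½ × 0.2 × 99 = 9.9 N, acting at 126 mm from C (one-third of the span from the peak).
Moments about C: D_y·183 − 360·157 − (½·0.2·99)·126 = 0 → D_y = 57767.4/183 = 315.669 ≈ 315.7 N.
ΣF_y = 0: C_y + 315.669 − 360 − ½·0.2·99 = 0 → C_y = 54.23 N.
ΣF_x = 0: C_x + 600 = 0 → C_x = -600.0 N.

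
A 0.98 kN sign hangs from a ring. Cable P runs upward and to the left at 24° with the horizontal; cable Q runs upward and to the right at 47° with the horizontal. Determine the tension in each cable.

T_P = 0.7069 kN, T_Q = 0.9469 kN

ΣF_x = 0: −T_P·cos24° + T_Q·cos47° = 0 → T_Q = 1.33951·T_P.
ΣF_y = 0: T_P·sin24° + T_Q·sin47° = 0.98.
Substitute: T_P·(0.406737 + 1.33951·0.731354) = 0.98 → T_P = 0.70687 ≈ 0.7069 kN.
Then T_Q = 1.33951 × 0.70687 = 0.9469 kN.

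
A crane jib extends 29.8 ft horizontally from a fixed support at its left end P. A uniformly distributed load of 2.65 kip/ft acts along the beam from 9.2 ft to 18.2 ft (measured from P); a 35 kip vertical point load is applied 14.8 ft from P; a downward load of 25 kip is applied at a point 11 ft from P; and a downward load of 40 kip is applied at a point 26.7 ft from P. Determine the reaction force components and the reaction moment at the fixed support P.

P_x = 0, P_y = 123.8 kip, M_P = 2188 kip·ft

Resultant of the distributed load: 2.65 × 9 = 23.85 kip at 13.7 ft from P.
ΣF_x = 0: P_x = 0.
ΣF_y = 0: P_y − 2.65·9 − 35 − 25 − 40 = 0 → P_y = 123.8 kip.
ΣM about P: M_P − (2.65·9)·13.7 − 35·14.8 − 25·11 − 40·26.7 = 0 → M_P = 2188 kip·ft.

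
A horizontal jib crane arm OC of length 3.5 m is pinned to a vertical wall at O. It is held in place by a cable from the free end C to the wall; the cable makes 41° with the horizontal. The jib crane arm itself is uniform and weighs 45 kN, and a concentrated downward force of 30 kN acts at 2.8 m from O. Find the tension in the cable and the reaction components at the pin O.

ΣM about O: T·sin41°·3.5 − 45·1.75 − 30·2.8 = 0 → T = 162.75/(3.5·0.656059) = 70.8778 ≈ 70.88 kN.
ΣF_x = 0: O_x − T·cos41° = 0 → O_x = 70.8778 × 0.75471 = 53.49 kN.
ΣF_y = 0: O_y + T·sin41° − 45 − 30 = 0 → O_y = 75 − 70.8778 × 0.656059 = 28.50 kN.

T = 70.88 kN, O_x = 53.49 kN, O_y = 28.50 kN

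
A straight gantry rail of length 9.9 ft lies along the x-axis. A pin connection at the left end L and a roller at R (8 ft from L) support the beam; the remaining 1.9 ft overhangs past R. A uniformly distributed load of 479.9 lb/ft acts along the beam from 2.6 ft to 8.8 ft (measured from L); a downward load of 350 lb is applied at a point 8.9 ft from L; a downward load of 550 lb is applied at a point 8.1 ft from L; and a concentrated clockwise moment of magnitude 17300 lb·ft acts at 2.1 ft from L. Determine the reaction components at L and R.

Resultant of the distributed load: 479.9 × 6.2 = 2975.38 lb at 5.7 ft from L.
ΣM about L: R_y·8 − (479.9·6.2)·5.7 − 350·8.9 − 550·8.1 − 17300 = 0 → R_y = 41829.666/8 = 5228.71 ≈ 5229 lb.
ΣF_y = 0: L_y + 5228.71 − 479.9·6.2 − 350 − 550 = 0 → L_y = -1353 lb.
ΣF_x = 0: no horizontal applied forces, so L_x = 0.

L_x = 0, L_y = -1353 lb, R_y = 5229 lb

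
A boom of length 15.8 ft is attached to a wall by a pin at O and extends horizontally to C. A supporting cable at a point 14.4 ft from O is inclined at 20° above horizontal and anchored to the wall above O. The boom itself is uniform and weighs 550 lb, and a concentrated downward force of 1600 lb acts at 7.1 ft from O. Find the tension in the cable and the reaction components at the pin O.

ΣM about O: T·sin20°·14.4 − 550·7.9 − 1600·7.1 = 0 → T = 15705/(14.4·0.34202) = 3188.78 ≈ 3189 lb.
ΣF_x = 0: O_x − T·cos20° = 0 → O_x = 3188.78 × 0.939693 = 2996 lb.
ΣF_y = 0: O_y + T·sin20° − 550 − 1600 = 0 → O_y = 2150 − 3188.78 × 0.34202 = 1059 lb.

T = 3189 lb, O_x = 2996 lb, O_y = 1059 lb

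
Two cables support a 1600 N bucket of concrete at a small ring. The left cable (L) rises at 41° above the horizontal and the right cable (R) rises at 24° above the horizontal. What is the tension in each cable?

ΣF_x = 0: −T_L·cos41° + T_R·cos24° = 0 → T_R = 0.826132·T_L.
ΣF_y = 0: T_L·sin41° + T_R·sin24° = 1600.
Substitute: T_L·(0.656059 + 0.826132·0.406737) = 1600 → T_L = 1612.78 ≈ 1613 N.
Then T_R = 0.826132 × 1612.78 = 1332 N.

T_L = 1613 N, T_R = 1332 N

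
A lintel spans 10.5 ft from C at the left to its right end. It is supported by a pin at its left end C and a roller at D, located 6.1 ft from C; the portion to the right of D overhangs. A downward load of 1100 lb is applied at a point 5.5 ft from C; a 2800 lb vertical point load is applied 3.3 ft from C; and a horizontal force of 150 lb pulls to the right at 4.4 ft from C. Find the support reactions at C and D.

ΣM about C: D_y·6.1 − 1100·5.5 − 2800·3.3 = 0 → D_y = 15290/6.1 = 2506.56 ≈ 2507 lb.
ΣF_y = 0: C_y + 2506.56 − 1100 − 2800 = 0 → C_y = 1393 lb.
ΣF_x = 0: C_x + 150 = 0 → C_x = -150.0 lb.

C_x = -150.0 lb, C_y = 1393 lb, D_y = 2507 lb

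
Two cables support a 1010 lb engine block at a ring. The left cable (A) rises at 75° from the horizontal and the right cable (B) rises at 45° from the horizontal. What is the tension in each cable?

ΣF_x = 0: −T_A·cos75° + T_B·cos45° = 0 → T_B = 0.366025·T_A.
ΣF_y = 0: T_A·sin75° + T_B·sin45° = 1010.
Substitute: T_A·(0.965926 + 0.366025·0.707107) = 1010 → T_A = 824.662 ≈ 824.7 lb.
Then T_B = 0.366025 × 824.662 = 301.8 lb.

T_A = 824.7 lb, T_B = 301.8 lb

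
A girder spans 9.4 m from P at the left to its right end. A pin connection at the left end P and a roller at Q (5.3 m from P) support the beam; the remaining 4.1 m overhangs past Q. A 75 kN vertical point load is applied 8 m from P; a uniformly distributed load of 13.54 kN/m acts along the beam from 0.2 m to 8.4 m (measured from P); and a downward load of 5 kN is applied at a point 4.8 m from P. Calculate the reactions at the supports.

Resultant of the distributed load: 13.54 × 8.2 = 111.028 kN at 4.3 m from P.
ΣM about P: Q_y·5.3 − 75·8 − (13.54·8.2)·4.3 − 5·4.8 = 0 → Q_y = 1101.4204/5.3 = 207.815 ≈ 207.8 kN.
ΣF_y = 0: P_y + 207.815 − 75 − 13.54·8.2 − 5 = 0 → P_y = -16.79 kN.
ΣF_x = 0: no horizontal applied forces, so P_x = 0.

P_x = 0, P_y = -16.79 kN, Q_y = 207.8 kN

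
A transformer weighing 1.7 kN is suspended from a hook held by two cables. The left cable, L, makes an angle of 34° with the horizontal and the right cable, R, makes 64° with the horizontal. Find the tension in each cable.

T_L = 0.7526 kN, T_R = 1.423 kN

ΣF_x = 0: −T_L·cos34° + T_R·cos64° = 0 → T_R = 1.89118·T_L.
ΣF_y = 0: T_L·sin34° + T_R·sin64° = 1.7.
Substitute: T_L·(0.559193 + 1.89118·0.898794) = 1.7 → T_L = 0.752554 ≈ 0.7526 kN.
Then T_R = 1.89118 × 0.752554 = 1.423 kN.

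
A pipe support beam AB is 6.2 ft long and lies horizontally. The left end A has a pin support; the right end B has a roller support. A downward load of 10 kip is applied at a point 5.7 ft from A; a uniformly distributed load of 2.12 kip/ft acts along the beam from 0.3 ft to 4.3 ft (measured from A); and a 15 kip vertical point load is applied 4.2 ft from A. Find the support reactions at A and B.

Resultant of the distributed load: 2.12 × 4 = 8.48 kip at 2.3 ft from A.
ΣM about A: B_y·6.2 − 10·5.7 − (2.12·4)·2.3 − 15·4.2 = 0 → B_y = 139.504/6.2 = 22.5006 ≈ 22.50 kip.
ΣF_y = 0: A_y + 22.5006 − 10 − 2.12·4 − 15 = 0 → A_y = 10.98 kip.
ΣF_x = 0: no horizontal applied forces, so A_x = 0.

A_x = 0, A_y = 10.98 kip, B_y = 22.50 kip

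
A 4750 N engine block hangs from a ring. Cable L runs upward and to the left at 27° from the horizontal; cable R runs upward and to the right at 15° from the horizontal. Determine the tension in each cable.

T_L = 6857 N, T_R = 6325 N

ΣF_x = 0: −T_L·cos27° + T_R·cos15° = 0 → T_R = 0.922438·T_L.
ΣF_y = 0: T_L·sin27° + T_R·sin15° = 4750.
Substitute: T_L·(0.45399 + 0.922438·0.258819) = 4750 → T_L = 6856.88 ≈ 6857 N.
Then T_R = 0.922438 × 6856.88 = 6325 N.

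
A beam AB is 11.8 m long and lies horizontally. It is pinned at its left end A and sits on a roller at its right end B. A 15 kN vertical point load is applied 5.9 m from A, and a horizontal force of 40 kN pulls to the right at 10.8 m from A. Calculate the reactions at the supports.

A_x = -40.00 kN, A_y = 7.500 kN, B_y = 7.500 kN

Taking moments about A: B_y·11.8 − 15·5.9 = 0 → B_y = 88.5/11.8 = 7.500 kN.
ΣF_y = 0: A_y + 7.5 − 15 = 0 → A_y = 7.500 kN.
ΣF_x = 0: A_x + 40 = 0 → A_x = -40.00 kN.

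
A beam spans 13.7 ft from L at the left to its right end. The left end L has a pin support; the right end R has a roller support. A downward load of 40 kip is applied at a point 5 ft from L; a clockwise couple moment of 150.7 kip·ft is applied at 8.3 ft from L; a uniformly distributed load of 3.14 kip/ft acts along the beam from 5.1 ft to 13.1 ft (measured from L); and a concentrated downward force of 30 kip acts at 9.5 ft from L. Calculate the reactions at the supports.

Resultant of the distributed load: 3.14 × 8 = 25.12 kip at 9.1 ft from L.
ΣM about L: R_y·13.7 − 40·5 − 150.7 − (3.14·8)·9.1 − 30·9.5 = 0 → R_y = 864.292/13.7 = 63.087 ≈ 63.09 kip.
ΣF_y = 0: L_y + 63.087 − 40 − 3.14·8 − 30 = 0 → L_y = 32.03 kip.
ΣF_x = 0: no horizontal applied forces, so L_x = 0.

L_x = 0, L_y = 32.03 kip, R_y = 63.09 kip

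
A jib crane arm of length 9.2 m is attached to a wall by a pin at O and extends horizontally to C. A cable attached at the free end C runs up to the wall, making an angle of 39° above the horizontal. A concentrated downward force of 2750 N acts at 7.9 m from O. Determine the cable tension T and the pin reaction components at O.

T = 3752 N, O_x = 2916 N, O_y = 388.6 N

ΣM about O: T·sin39°·9.2 − 2750·7.9 = 0 → T = 21725/(9.2·0.62932) = 3752.32 ≈ 3752 N.
ΣF_x = 0: O_x − T·cos39° = 0 → O_x = 3752.32 × 0.777146 = 2916 N.
ΣF_y = 0: O_y + T·sin39° − 2750 = 0 → O_y = 2750 − 3752.32 × 0.62932 = 388.6 N.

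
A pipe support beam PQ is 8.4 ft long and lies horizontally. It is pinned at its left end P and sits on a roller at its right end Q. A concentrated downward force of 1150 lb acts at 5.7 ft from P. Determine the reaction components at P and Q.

ΣM about P: Q_y·8.4 − 1150·5.7 = 0 → Q_y = 6555/8.4 = 780.357 ≈ 780.4 lb.
ΣF_y = 0: P_y + 780.357 − 1150 = 0 → P_y = 369.6 lb.
ΣF_x = 0: no horizontal applied forces, so P_x = 0.

P_x = 0, P_y = 369.6 lb, Q_y = 780.4 lb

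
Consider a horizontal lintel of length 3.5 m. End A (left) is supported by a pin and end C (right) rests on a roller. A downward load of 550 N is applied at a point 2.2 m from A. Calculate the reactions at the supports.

A_x = 0, A_y = 204.3 N, C_y = 345.7 N

Taking moments about A: C_y·3.5 − 550·2.2 = 0 → C_y = 1210/3.5 = 345.714 ≈ 345.7 N.
ΣF_y = 0: A_y + 345.714 − 550 = 0 → A_y = 204.3 N.
ΣF_x = 0: no horizontal applied forces, so A_x = 0.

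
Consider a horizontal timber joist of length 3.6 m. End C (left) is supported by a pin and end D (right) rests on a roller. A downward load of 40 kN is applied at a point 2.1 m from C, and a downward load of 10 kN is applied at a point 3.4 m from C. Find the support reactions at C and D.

Taking moments about C: D_y·3.6 − 40·2.1 − 10·3.4 = 0 → D_y = 118/3.6 = 32.7778 ≈ 32.78 kN.
ΣF_y = 0: C_y + 32.7778 − 40 − 10 = 0 → C_y = 17.22 kN.
ΣF_x = 0: no horizontal applied forces, so C_x = 0.

C_x = 0, C_y = 17.22 kN, D_y = 32.78 kN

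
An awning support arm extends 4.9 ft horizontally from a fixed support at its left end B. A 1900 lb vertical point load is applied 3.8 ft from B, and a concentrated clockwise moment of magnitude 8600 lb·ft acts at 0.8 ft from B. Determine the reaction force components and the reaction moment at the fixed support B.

ΣF_x = 0: B_x = 0.
ΣF_y = 0: B_y − 1900 = 0 → B_y = 1900 lb.
ΣM about B: M_B − 1900·3.8 − 8600 = 0 → M_B = 15820 lb·ft.

B_x = 0, B_y = 1900 lb, M_B = 15820 lb·ft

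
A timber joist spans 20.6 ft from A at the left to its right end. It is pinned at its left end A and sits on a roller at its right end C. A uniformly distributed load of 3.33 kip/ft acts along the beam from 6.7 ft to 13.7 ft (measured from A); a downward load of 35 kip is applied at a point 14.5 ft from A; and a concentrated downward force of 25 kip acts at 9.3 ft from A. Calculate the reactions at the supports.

A_x = 0, A_y = 35.85 kip, C_y = 47.46 kip

Resultant of the distributed load: 3.33 × 7 = 23.31 kip at 10.2 ft from A.
Taking moments about A: C_y·20.6 − (3.33·7)·10.2 − 35·14.5 − 25·9.3 = 0 → C_y = 977.762/20.6 = 47.4642 ≈ 47.46 kip.
ΣF_y = 0: A_y + 47.4642 − 3.33·7 − 35 − 25 = 0 → A_y = 35.85 kip.
ΣF_x = 0: no horizontal applied forces, so A_x = 0.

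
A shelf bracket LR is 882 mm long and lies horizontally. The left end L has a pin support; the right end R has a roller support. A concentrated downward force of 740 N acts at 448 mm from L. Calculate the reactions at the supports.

L_x = 0, L_y = 364.1 N, R_y = 375.9 N

Moments about L: R_y·882 − 740·448 = 0 → R_y = 331520/882 = 375.873 ≈ 375.9 N.
ΣF_y = 0: L_y + 375.873 − 740 = 0 → L_y = 364.1 N.
ΣF_x = 0: no horizontal applied forces, so L_x = 0.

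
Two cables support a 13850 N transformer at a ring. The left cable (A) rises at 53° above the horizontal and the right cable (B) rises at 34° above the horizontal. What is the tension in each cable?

T_A = 11500 N, T_B = 8347 N

ΣF_x = 0: −T_A·cos53° + T_B·cos34° = 0 → T_B = 0.72592·T_A.
ΣF_y = 0: T_A·sin53° + T_B·sin34° = 13850.
Substitute: T_A·(0.798636 + 0.72592·0.559193) = 13850 → T_A = 11497.9 ≈ 11500 N.
Then T_B = 0.72592 × 11497.9 = 8347 N.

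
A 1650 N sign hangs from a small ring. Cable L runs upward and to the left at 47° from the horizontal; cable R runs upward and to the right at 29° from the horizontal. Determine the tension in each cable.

ΣF_x = 0: −T_L·cos47° + T_R·cos29° = 0 → T_R = 0.779766·T_L.
ΣF_y = 0: T_L·sin47° + T_R·sin29° = 1650.
Substitute: T_L·(0.731354 + 0.779766·0.48481) = 1650 → T_L = 1487.3 ≈ 1487 N.
Then T_R = 0.779766 × 1487.3 = 1160 N.

T_L = 1487 N, T_R = 1160 N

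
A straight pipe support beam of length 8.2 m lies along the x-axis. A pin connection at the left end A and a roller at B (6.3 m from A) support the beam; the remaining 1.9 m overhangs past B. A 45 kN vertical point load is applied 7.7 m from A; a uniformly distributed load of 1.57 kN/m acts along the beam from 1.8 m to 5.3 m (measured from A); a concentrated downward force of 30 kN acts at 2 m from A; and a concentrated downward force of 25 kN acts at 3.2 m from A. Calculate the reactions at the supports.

Resultant of the distributed load: 1.57 × 3.5 = 5.495 kN at 3.55 m from A.
Moments about A: B_y·6.3 − 45·7.7 − (1.57·3.5)·3.55 − 30·2 − 25·3.2 = 0 → B_y = 506.00725/6.3 = 80.3186 ≈ 80.32 kN.
ΣF_y = 0: A_y + 80.3186 − 45 − 1.57·3.5 − 30 − 25 = 0 → A_y = 25.18 kN.
ΣF_x = 0: no horizontal applied forces, so A_x = 0.

A_x = 0, A_y = 25.18 kN, B_y = 80.32 kN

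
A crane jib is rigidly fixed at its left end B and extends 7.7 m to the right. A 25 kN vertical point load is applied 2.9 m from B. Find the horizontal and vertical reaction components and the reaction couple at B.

B_x = 0, B_y = 25.00 kN, M_B = 72.50 kN·m

ΣF_x = 0: B_x = 0.
ΣF_y = 0: B_y − 25 = 0 → B_y = 25.00 kN.
ΣM about B: M_B − 25·2.9 = 0 → M_B = 72.50 kN·m.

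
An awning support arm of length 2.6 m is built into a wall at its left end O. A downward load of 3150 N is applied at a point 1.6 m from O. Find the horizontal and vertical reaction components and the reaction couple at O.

O_x = 0, O_y = 3150 N, M_O = 5040 N·m

ΣF_x = 0: O_x = 0.
ΣF_y = 0: O_y − 3150 = 0 → O_y = 3150 N.
ΣM about O: M_O − 3150·1.6 = 0 → M_O = 5040 N·m.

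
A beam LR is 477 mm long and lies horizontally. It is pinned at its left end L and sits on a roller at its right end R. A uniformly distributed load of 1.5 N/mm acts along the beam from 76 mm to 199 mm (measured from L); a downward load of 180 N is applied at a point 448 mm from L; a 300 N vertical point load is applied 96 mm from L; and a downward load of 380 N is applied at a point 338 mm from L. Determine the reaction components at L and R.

Resultant of the distributed load: 1.5 × 123 = 184.5 N at 137.5 mm from L.
ΣM about L: R_y·477 − (1.5·123)·137.5 − 180·448 − 300·96 − 380·338 = 0 → R_y = 263248.75/477 = 551.884 ≈ 551.9 N.
ΣF_y = 0: L_y + 551.884 − 1.5·123 − 180 − 300 − 380 = 0 → L_y = 492.6 N.
ΣF_x = 0: no horizontal applied forces, so L_x = 0.

L_x = 0, L_y = 492.6 N, R_y = 551.9 N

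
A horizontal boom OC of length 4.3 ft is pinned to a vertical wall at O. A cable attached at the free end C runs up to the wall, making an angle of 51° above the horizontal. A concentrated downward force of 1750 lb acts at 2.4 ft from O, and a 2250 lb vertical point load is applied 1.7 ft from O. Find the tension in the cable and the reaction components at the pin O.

T = 2401 lb, O_x = 1511 lb, O_y = 2134 lb

ΣM about O: T·sin51°·4.3 − 1750·2.4 − 2250·1.7 = 0 → T = 8025/(4.3·0.777146) = 2401.45 ≈ 2401 lb.
ΣF_x = 0: O_x − T·cos51° = 0 → O_x = 2401.45 × 0.62932 = 1511 lb.
ΣF_y = 0: O_y + T·sin51° − 1750 − 2250 = 0 → O_y = 4000 − 2401.45 × 0.777146 = 2134 lb.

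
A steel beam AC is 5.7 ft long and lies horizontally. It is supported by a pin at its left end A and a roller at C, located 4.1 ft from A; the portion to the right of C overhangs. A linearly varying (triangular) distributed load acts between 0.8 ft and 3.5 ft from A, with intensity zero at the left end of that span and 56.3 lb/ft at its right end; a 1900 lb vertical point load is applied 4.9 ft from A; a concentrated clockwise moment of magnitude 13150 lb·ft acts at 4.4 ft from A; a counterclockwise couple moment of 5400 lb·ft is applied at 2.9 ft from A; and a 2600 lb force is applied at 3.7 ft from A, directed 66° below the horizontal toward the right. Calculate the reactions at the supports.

Resultant of the triangular load: ½ × 56.3 × 2.7 = 76.005 lb, acting at 2.6 ft from A (one-third of the span from the peak).
ΣM about A: C_y·4.1 − (½·56.3·2.7)·2.6 − 1900·4.9 − 13150 + 5400 − 2600·sin66°·3.7 = 0 → C_y = 26045.9/4.1 = 6352.66 ≈ 6353 lb.
ΣF_y = 0: A_y + 6352.66 − ½·56.3·2.7 − 1900 − 2600·sin66° = 0 → A_y = -2001 lb.
ΣF_x = 0: A_x + 2600·cos66° = 0 → A_x = -1058 lb.

A_x = -1058 lb, A_y = -2001 lb, C_y = 6353 lb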